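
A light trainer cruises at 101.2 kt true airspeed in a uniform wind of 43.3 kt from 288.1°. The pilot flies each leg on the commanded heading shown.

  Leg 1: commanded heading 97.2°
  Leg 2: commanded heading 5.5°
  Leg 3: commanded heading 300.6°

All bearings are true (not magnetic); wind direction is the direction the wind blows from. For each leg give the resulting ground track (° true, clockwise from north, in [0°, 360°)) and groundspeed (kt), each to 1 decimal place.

Leg 1: track=100.5°, groundspeed=144.0 kt
Leg 2: track=30.2°, groundspeed=101.0 kt
Leg 3: track=309.6°, groundspeed=59.7 kt

Leg 1: heading 97.2°; drift +3.3° → track 100.5°, groundspeed 144.0 kt
Leg 2: heading 5.5°; drift +24.7° → track 30.2°, groundspeed 101.0 kt
Leg 3: heading 300.6°; drift +9.0° → track 309.6°, groundspeed 59.7 kt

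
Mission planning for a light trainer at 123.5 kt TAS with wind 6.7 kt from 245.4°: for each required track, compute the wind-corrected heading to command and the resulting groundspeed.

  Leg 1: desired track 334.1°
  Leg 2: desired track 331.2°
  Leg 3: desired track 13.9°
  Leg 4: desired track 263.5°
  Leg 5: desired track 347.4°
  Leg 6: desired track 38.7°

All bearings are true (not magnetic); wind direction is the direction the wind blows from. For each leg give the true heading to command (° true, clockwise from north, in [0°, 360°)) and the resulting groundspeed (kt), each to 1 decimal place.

Leg 1: desired track 334.1°; wind correction -3.1° → command heading 331.0°, groundspeed 123.2 kt
Leg 2: desired track 331.2°; wind correction -3.1° → command heading 328.1°, groundspeed 122.8 kt
Leg 3: desired track 13.9°; wind correction -2.4° → command heading 11.5°, groundspeed 127.6 kt
Leg 4: desired track 263.5°; wind correction -1.0° → command heading 262.5°, groundspeed 117.1 kt
Leg 5: desired track 347.4°; wind correction -3.0° → command heading 344.4°, groundspeed 124.7 kt
Leg 6: desired track 38.7°; wind correction -1.4° → command heading 37.3°, groundspeed 129.4 kt

Leg 1: heading=331.0°, groundspeed=123.2 kt
Leg 2: heading=328.1°, groundspeed=122.8 kt
Leg 3: heading=11.5°, groundspeed=127.6 kt
Leg 4: heading=262.5°, groundspeed=117.1 kt
Leg 5: heading=344.4°, groundspeed=124.7 kt
Leg 6: heading=37.3°, groundspeed=129.4 kt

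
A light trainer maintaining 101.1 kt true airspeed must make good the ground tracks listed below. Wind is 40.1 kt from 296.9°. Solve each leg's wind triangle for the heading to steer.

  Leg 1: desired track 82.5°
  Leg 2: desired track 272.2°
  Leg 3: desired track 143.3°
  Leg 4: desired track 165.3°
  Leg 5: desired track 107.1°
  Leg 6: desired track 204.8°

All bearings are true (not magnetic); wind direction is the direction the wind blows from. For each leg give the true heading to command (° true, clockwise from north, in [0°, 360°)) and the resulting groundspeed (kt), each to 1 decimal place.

Leg 1: heading=69.6°, groundspeed=131.6 kt
Leg 2: heading=281.7°, groundspeed=63.3 kt
Leg 3: heading=153.5°, groundspeed=135.4 kt
Leg 4: heading=182.6°, groundspeed=123.2 kt
Leg 5: heading=103.2°, groundspeed=140.4 kt
Leg 6: heading=228.2°, groundspeed=94.3 kt

Leg 1: desired track 82.5°; wind correction -12.9° → command heading 69.6°, groundspeed 131.6 kt
Leg 2: desired track 272.2°; wind correction +9.5° → command heading 281.7°, groundspeed 63.3 kt
Leg 3: desired track 143.3°; wind correction +10.2° → command heading 153.5°, groundspeed 135.4 kt
Leg 4: desired track 165.3°; wind correction +17.3° → command heading 182.6°, groundspeed 123.2 kt
Leg 5: desired track 107.1°; wind correction -3.9° → command heading 103.2°, groundspeed 140.4 kt
Leg 6: desired track 204.8°; wind correction +23.4° → command heading 228.2°, groundspeed 94.3 kt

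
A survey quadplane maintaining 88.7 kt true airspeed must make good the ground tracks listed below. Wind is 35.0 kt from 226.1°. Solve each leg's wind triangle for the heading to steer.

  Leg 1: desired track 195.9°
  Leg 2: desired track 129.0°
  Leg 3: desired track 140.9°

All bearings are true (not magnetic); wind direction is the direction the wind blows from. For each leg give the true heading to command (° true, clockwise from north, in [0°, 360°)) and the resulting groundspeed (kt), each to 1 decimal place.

Leg 1: desired track 195.9°; wind correction +11.4° → command heading 207.3°, groundspeed 56.7 kt
Leg 2: desired track 129.0°; wind correction +23.1° → command heading 152.1°, groundspeed 85.9 kt
Leg 3: desired track 140.9°; wind correction +23.2° → command heading 164.1°, groundspeed 78.6 kt

Leg 1: heading=207.3°, groundspeed=56.7 kt
Leg 2: heading=152.1°, groundspeed=85.9 kt
Leg 3: heading=164.1°, groundspeed=78.6 kt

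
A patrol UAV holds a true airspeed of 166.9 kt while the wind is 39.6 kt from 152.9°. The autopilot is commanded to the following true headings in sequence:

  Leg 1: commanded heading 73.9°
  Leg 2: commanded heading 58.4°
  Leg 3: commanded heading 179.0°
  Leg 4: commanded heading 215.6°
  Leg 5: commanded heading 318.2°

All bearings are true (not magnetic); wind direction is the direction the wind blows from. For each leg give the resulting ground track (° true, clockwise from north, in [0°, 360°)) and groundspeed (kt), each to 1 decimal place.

Leg 1: track=60.2°, groundspeed=164.0 kt
Leg 2: track=45.3°, groundspeed=174.5 kt
Leg 3: track=186.6°, groundspeed=132.5 kt
Leg 4: track=228.9°, groundspeed=152.8 kt
Leg 5: track=321.0°, groundspeed=205.4 kt

Leg 1: heading 73.9°; drift -13.7° → track 60.2°, groundspeed 164.0 kt
Leg 2: heading 58.4°; drift -13.1° → track 45.3°, groundspeed 174.5 kt
Leg 3: heading 179.0°; drift +7.6° → track 186.6°, groundspeed 132.5 kt
Leg 4: heading 215.6°; drift +13.3° → track 228.9°, groundspeed 152.8 kt
Leg 5: heading 318.2°; drift +2.8° → track 321.0°, groundspeed 205.4 kt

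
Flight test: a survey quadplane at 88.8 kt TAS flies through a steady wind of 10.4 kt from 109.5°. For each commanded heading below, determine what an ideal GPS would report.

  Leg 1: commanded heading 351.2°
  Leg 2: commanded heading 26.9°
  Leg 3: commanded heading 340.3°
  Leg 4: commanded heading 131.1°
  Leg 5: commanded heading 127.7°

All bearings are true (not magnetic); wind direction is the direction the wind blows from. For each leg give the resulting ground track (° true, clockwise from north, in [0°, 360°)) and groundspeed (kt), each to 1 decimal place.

Leg 1: track=345.6°, groundspeed=94.2 kt
Leg 2: track=20.2°, groundspeed=88.1 kt
Leg 3: track=335.5°, groundspeed=95.7 kt
Leg 4: track=133.9°, groundspeed=79.2 kt
Leg 5: track=130.1°, groundspeed=79.0 kt

Leg 1: heading 351.2°; drift -5.6° → track 345.6°, groundspeed 94.2 kt
Leg 2: heading 26.9°; drift -6.7° → track 20.2°, groundspeed 88.1 kt
Leg 3: heading 340.3°; drift -4.8° → track 335.5°, groundspeed 95.7 kt
Leg 4: heading 131.1°; drift +2.8° → track 133.9°, groundspeed 79.2 kt
Leg 5: heading 127.7°; drift +2.4° → track 130.1°, groundspeed 79.0 kt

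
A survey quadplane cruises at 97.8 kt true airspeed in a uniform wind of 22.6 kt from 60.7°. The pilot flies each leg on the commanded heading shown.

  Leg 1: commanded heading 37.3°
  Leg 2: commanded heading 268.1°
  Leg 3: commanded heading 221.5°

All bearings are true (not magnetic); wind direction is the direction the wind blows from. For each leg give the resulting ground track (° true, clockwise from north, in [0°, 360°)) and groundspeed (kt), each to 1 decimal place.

Leg 1: heading 37.3°; drift -6.6° → track 30.7°, groundspeed 77.6 kt
Leg 2: heading 268.1°; drift -5.0° → track 263.1°, groundspeed 118.3 kt
Leg 3: heading 221.5°; drift +3.6° → track 225.1°, groundspeed 119.4 kt

Leg 1: track=30.7°, groundspeed=77.6 kt
Leg 2: track=263.1°, groundspeed=118.3 kt
Leg 3: track=225.1°, groundspeed=119.4 kt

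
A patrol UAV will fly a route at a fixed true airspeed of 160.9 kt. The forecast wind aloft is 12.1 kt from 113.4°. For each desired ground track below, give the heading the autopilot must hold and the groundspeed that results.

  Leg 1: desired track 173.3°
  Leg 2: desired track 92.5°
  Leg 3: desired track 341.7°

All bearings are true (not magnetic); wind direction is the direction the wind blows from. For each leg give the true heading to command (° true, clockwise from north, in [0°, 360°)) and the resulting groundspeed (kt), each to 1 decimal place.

Leg 1: desired track 173.3°; wind correction -3.7° → command heading 169.6°, groundspeed 154.5 kt
Leg 2: desired track 92.5°; wind correction +1.5° → command heading 94.0°, groundspeed 149.5 kt
Leg 3: desired track 341.7°; wind correction +3.2° → command heading 344.9°, groundspeed 168.7 kt

Leg 1: heading=169.6°, groundspeed=154.5 kt
Leg 2: heading=94.0°, groundspeed=149.5 kt
Leg 3: heading=344.9°, groundspeed=168.7 kt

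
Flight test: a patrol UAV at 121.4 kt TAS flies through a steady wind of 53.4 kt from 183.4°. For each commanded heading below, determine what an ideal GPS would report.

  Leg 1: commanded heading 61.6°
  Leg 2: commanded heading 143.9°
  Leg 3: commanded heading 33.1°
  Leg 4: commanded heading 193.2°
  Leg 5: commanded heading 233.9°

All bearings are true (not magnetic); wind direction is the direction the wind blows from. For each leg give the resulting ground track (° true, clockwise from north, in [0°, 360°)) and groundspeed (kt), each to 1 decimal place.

Leg 1: track=44.7°, groundspeed=156.3 kt
Leg 2: track=120.9°, groundspeed=87.1 kt
Leg 3: track=24.1°, groundspeed=169.9 kt
Leg 4: track=200.7°, groundspeed=69.4 kt
Leg 5: track=259.1°, groundspeed=96.7 kt

Leg 1: heading 61.6°; drift -16.9° → track 44.7°, groundspeed 156.3 kt
Leg 2: heading 143.9°; drift -23.0° → track 120.9°, groundspeed 87.1 kt
Leg 3: heading 33.1°; drift -9.0° → track 24.1°, groundspeed 169.9 kt
Leg 4: heading 193.2°; drift +7.5° → track 200.7°, groundspeed 69.4 kt
Leg 5: heading 233.9°; drift +25.2° → track 259.1°, groundspeed 96.7 kt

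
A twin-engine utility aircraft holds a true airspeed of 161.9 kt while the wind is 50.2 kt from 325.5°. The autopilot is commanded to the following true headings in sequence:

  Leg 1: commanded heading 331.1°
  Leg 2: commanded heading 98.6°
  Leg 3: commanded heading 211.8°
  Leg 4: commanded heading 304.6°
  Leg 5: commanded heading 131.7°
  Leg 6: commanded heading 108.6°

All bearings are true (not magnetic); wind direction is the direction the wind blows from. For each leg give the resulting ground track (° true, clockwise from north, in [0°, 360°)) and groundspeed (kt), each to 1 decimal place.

Leg 1: track=333.6°, groundspeed=112.0 kt
Leg 2: track=109.2°, groundspeed=199.6 kt
Leg 3: track=197.6°, groundspeed=187.8 kt
Leg 4: track=295.7°, groundspeed=116.4 kt
Leg 5: track=135.0°, groundspeed=211.0 kt
Leg 6: track=117.1°, groundspeed=204.3 kt

Leg 1: heading 331.1°; drift +2.5° → track 333.6°, groundspeed 112.0 kt
Leg 2: heading 98.6°; drift +10.6° → track 109.2°, groundspeed 199.6 kt
Leg 3: heading 211.8°; drift -14.2° → track 197.6°, groundspeed 187.8 kt
Leg 4: heading 304.6°; drift -8.9° → track 295.7°, groundspeed 116.4 kt
Leg 5: heading 131.7°; drift +3.3° → track 135.0°, groundspeed 211.0 kt
Leg 6: heading 108.6°; drift +8.5° → track 117.1°, groundspeed 204.3 kt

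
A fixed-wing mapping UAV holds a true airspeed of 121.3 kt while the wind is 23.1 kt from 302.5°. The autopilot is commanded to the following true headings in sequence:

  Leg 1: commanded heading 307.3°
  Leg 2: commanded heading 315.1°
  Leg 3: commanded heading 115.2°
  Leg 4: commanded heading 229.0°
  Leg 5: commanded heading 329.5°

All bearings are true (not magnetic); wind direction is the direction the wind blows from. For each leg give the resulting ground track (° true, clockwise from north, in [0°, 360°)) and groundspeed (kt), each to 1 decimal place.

Leg 1: heading 307.3°; drift +1.1° → track 308.4°, groundspeed 98.3 kt
Leg 2: heading 315.1°; drift +2.9° → track 318.0°, groundspeed 98.9 kt
Leg 3: heading 115.2°; drift +1.2° → track 116.4°, groundspeed 144.2 kt
Leg 4: heading 229.0°; drift -10.9° → track 218.1°, groundspeed 116.9 kt
Leg 5: heading 329.5°; drift +5.9° → track 335.4°, groundspeed 101.3 kt

Leg 1: track=308.4°, groundspeed=98.3 kt
Leg 2: track=318.0°, groundspeed=98.9 kt
Leg 3: track=116.4°, groundspeed=144.2 kt
Leg 4: track=218.1°, groundspeed=116.9 kt
Leg 5: track=335.4°, groundspeed=101.3 kt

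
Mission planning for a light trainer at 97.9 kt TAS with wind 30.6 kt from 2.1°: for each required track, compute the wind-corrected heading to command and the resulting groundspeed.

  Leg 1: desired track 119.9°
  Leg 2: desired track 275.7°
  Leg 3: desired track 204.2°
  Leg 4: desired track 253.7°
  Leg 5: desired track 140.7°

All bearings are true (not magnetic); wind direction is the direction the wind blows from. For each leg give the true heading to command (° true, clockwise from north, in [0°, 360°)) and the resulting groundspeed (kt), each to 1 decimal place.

Leg 1: heading=103.8°, groundspeed=108.4 kt
Leg 2: heading=293.9°, groundspeed=91.1 kt
Leg 3: heading=211.0°, groundspeed=125.6 kt
Leg 4: heading=271.0°, groundspeed=103.2 kt
Leg 5: heading=128.8°, groundspeed=118.7 kt

Leg 1: desired track 119.9°; wind correction -16.1° → command heading 103.8°, groundspeed 108.4 kt
Leg 2: desired track 275.7°; wind correction +18.2° → command heading 293.9°, groundspeed 91.1 kt
Leg 3: desired track 204.2°; wind correction +6.8° → command heading 211.0°, groundspeed 125.6 kt
Leg 4: desired track 253.7°; wind correction +17.3° → command heading 271.0°, groundspeed 103.2 kt
Leg 5: desired track 140.7°; wind correction -11.9° → command heading 128.8°, groundspeed 118.7 kt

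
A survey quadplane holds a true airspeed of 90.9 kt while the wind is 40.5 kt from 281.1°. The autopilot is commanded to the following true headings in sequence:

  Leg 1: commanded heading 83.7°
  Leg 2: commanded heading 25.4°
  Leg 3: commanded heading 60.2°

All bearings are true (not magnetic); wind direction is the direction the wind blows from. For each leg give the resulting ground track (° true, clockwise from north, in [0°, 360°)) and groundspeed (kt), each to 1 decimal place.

Leg 1: heading 83.7°; drift +5.3° → track 89.0°, groundspeed 130.1 kt
Leg 2: heading 25.4°; drift +21.3° → track 46.7°, groundspeed 108.3 kt
Leg 3: heading 60.2°; drift +12.3° → track 72.5°, groundspeed 124.4 kt

Leg 1: track=89.0°, groundspeed=130.1 kt
Leg 2: track=46.7°, groundspeed=108.3 kt
Leg 3: track=72.5°, groundspeed=124.4 kt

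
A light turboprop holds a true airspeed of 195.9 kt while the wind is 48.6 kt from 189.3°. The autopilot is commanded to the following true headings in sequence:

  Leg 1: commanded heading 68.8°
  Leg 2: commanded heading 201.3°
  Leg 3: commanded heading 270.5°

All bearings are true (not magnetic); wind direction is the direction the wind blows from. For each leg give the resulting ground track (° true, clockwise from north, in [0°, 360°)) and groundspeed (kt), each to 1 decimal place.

Leg 1: track=58.1°, groundspeed=224.5 kt
Leg 2: track=205.2°, groundspeed=148.7 kt
Leg 3: track=284.8°, groundspeed=194.5 kt

Leg 1: heading 68.8°; drift -10.7° → track 58.1°, groundspeed 224.5 kt
Leg 2: heading 201.3°; drift +3.9° → track 205.2°, groundspeed 148.7 kt
Leg 3: heading 270.5°; drift +14.3° → track 284.8°, groundspeed 194.5 kt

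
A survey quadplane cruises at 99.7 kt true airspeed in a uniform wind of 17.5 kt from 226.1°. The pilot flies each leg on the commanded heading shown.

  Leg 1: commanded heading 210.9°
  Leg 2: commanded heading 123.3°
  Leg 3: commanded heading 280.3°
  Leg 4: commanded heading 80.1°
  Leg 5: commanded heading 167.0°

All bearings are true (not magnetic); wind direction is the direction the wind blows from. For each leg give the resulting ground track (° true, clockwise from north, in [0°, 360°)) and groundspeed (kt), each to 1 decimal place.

Leg 1: track=207.7°, groundspeed=82.9 kt
Leg 2: track=113.9°, groundspeed=105.0 kt
Leg 3: track=289.3°, groundspeed=90.6 kt
Leg 4: track=75.2°, groundspeed=114.6 kt
Leg 5: track=157.6°, groundspeed=91.9 kt

Leg 1: heading 210.9°; drift -3.2° → track 207.7°, groundspeed 82.9 kt
Leg 2: heading 123.3°; drift -9.4° → track 113.9°, groundspeed 105.0 kt
Leg 3: heading 280.3°; drift +9.0° → track 289.3°, groundspeed 90.6 kt
Leg 4: heading 80.1°; drift -4.9° → track 75.2°, groundspeed 114.6 kt
Leg 5: heading 167.0°; drift -9.4° → track 157.6°, groundspeed 91.9 kt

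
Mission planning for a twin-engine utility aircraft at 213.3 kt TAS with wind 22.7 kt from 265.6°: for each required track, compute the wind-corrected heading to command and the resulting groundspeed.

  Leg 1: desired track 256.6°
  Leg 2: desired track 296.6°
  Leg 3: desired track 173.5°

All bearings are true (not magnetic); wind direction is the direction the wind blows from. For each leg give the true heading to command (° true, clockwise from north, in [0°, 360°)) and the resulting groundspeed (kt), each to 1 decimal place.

Leg 1: desired track 256.6°; wind correction +1.0° → command heading 257.6°, groundspeed 190.8 kt
Leg 2: desired track 296.6°; wind correction -3.1° → command heading 293.5°, groundspeed 193.5 kt
Leg 3: desired track 173.5°; wind correction +6.1° → command heading 179.6°, groundspeed 212.9 kt

Leg 1: heading=257.6°, groundspeed=190.8 kt
Leg 2: heading=293.5°, groundspeed=193.5 kt
Leg 3: heading=179.6°, groundspeed=212.9 kt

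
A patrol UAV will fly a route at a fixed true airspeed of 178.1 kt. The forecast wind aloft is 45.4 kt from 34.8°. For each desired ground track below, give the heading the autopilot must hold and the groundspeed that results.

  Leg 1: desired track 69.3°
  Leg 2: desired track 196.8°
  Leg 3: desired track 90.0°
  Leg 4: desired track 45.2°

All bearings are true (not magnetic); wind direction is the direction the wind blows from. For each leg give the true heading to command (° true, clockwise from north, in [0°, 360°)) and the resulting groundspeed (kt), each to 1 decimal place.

Leg 1: heading=61.0°, groundspeed=138.8 kt
Leg 2: heading=192.3°, groundspeed=220.7 kt
Leg 3: heading=77.9°, groundspeed=148.2 kt
Leg 4: heading=42.6°, groundspeed=133.3 kt

Leg 1: desired track 69.3°; wind correction -8.3° → command heading 61.0°, groundspeed 138.8 kt
Leg 2: desired track 196.8°; wind correction -4.5° → command heading 192.3°, groundspeed 220.7 kt
Leg 3: desired track 90.0°; wind correction -12.1° → command heading 77.9°, groundspeed 148.2 kt
Leg 4: desired track 45.2°; wind correction -2.6° → command heading 42.6°, groundspeed 133.3 kt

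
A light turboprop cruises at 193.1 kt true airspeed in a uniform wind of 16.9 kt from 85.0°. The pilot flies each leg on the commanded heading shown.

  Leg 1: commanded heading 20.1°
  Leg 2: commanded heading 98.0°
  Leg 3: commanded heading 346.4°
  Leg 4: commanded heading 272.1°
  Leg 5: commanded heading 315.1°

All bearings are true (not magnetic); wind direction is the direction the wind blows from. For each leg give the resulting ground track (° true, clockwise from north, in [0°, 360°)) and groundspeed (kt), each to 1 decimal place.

Leg 1: track=15.4°, groundspeed=186.6 kt
Leg 2: track=99.2°, groundspeed=176.7 kt
Leg 3: track=341.5°, groundspeed=196.3 kt
Leg 4: track=271.5°, groundspeed=209.9 kt
Leg 5: track=311.5°, groundspeed=204.4 kt

Leg 1: heading 20.1°; drift -4.7° → track 15.4°, groundspeed 186.6 kt
Leg 2: heading 98.0°; drift +1.2° → track 99.2°, groundspeed 176.7 kt
Leg 3: heading 346.4°; drift -4.9° → track 341.5°, groundspeed 196.3 kt
Leg 4: heading 272.1°; drift -0.6° → track 271.5°, groundspeed 209.9 kt
Leg 5: heading 315.1°; drift -3.6° → track 311.5°, groundspeed 204.4 kt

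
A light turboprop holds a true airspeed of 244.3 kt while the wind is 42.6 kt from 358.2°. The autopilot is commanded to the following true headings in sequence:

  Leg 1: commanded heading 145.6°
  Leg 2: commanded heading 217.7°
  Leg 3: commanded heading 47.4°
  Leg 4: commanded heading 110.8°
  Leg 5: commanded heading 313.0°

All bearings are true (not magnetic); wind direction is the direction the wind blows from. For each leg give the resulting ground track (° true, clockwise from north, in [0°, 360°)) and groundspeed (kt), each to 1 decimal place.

Leg 1: heading 145.6°; drift +4.7° → track 150.3°, groundspeed 281.1 kt
Leg 2: heading 217.7°; drift -5.6° → track 212.1°, groundspeed 278.5 kt
Leg 3: heading 47.4°; drift +8.5° → track 55.9°, groundspeed 218.9 kt
Leg 4: heading 110.8°; drift +8.6° → track 119.4°, groundspeed 263.6 kt
Leg 5: heading 313.0°; drift -8.0° → track 305.0°, groundspeed 216.4 kt

Leg 1: track=150.3°, groundspeed=281.1 kt
Leg 2: track=212.1°, groundspeed=278.5 kt
Leg 3: track=55.9°, groundspeed=218.9 kt
Leg 4: track=119.4°, groundspeed=263.6 kt
Leg 5: track=305.0°, groundspeed=216.4 kt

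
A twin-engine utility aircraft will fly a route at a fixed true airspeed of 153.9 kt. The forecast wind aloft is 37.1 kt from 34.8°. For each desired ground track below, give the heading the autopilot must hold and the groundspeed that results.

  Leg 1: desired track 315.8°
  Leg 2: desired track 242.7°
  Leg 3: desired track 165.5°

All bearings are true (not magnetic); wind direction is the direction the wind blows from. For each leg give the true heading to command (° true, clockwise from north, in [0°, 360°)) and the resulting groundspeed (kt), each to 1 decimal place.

Leg 1: desired track 315.8°; wind correction +13.7° → command heading 329.5°, groundspeed 142.4 kt
Leg 2: desired track 242.7°; wind correction +6.5° → command heading 249.2°, groundspeed 185.7 kt
Leg 3: desired track 165.5°; wind correction -10.5° → command heading 155.0°, groundspeed 175.5 kt

Leg 1: heading=329.5°, groundspeed=142.4 kt
Leg 2: heading=249.2°, groundspeed=185.7 kt
Leg 3: heading=155.0°, groundspeed=175.5 kt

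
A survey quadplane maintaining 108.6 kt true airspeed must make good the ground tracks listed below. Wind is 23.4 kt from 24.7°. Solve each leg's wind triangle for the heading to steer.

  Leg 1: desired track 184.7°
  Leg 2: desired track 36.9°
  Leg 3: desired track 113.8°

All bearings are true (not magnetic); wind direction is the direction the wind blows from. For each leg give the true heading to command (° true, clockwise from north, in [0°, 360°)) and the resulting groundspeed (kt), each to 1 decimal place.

Leg 1: heading=180.5°, groundspeed=130.3 kt
Leg 2: heading=34.3°, groundspeed=85.6 kt
Leg 3: heading=101.4°, groundspeed=105.7 kt

Leg 1: desired track 184.7°; wind correction -4.2° → command heading 180.5°, groundspeed 130.3 kt
Leg 2: desired track 36.9°; wind correction -2.6° → command heading 34.3°, groundspeed 85.6 kt
Leg 3: desired track 113.8°; wind correction -12.4° → command heading 101.4°, groundspeed 105.7 kt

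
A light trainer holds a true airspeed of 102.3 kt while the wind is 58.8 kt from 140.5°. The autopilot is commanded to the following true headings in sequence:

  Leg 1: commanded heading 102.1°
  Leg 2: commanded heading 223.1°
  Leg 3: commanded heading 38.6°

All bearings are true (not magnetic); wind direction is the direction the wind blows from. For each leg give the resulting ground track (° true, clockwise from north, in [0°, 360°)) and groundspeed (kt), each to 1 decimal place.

Leg 1: track=69.1°, groundspeed=67.0 kt
Leg 2: track=254.7°, groundspeed=111.2 kt
Leg 3: track=11.9°, groundspeed=128.1 kt

Leg 1: heading 102.1°; drift -33.0° → track 69.1°, groundspeed 67.0 kt
Leg 2: heading 223.1°; drift +31.6° → track 254.7°, groundspeed 111.2 kt
Leg 3: heading 38.6°; drift -26.7° → track 11.9°, groundspeed 128.1 kt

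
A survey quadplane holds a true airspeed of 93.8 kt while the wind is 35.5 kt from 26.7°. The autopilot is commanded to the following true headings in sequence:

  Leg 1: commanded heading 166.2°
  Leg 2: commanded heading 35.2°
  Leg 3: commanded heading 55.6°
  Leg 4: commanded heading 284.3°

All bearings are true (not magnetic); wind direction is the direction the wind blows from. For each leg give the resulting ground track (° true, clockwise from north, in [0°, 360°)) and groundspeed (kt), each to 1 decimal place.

Leg 1: heading 166.2°; drift +10.8° → track 177.0°, groundspeed 123.0 kt
Leg 2: heading 35.2°; drift +5.1° → track 40.3°, groundspeed 58.9 kt
Leg 3: heading 55.6°; drift +15.3° → track 70.9°, groundspeed 65.0 kt
Leg 4: heading 284.3°; drift -18.9° → track 265.4°, groundspeed 107.2 kt

Leg 1: track=177.0°, groundspeed=123.0 kt
Leg 2: track=40.3°, groundspeed=58.9 kt
Leg 3: track=70.9°, groundspeed=65.0 kt
Leg 4: track=265.4°, groundspeed=107.2 kt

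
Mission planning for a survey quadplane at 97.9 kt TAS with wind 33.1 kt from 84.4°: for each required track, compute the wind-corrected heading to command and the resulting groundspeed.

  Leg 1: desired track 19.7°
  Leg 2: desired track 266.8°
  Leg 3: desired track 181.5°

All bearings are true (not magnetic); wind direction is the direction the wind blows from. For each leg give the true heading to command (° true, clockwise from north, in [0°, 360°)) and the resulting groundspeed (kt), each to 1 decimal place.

Leg 1: desired track 19.7°; wind correction +17.8° → command heading 37.5°, groundspeed 79.1 kt
Leg 2: desired track 266.8°; wind correction +0.8° → command heading 267.6°, groundspeed 131.0 kt
Leg 3: desired track 181.5°; wind correction -19.6° → command heading 161.9°, groundspeed 96.3 kt

Leg 1: heading=37.5°, groundspeed=79.1 kt
Leg 2: heading=267.6°, groundspeed=131.0 kt
Leg 3: heading=161.9°, groundspeed=96.3 kt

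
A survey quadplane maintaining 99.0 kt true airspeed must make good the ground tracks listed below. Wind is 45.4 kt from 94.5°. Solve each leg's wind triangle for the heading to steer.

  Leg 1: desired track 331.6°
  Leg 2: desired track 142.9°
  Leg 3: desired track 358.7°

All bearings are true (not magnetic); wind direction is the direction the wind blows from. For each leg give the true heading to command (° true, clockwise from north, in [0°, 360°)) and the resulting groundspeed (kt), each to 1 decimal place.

Leg 1: heading=354.2°, groundspeed=116.0 kt
Leg 2: heading=122.8°, groundspeed=62.9 kt
Leg 3: heading=25.8°, groundspeed=92.7 kt

Leg 1: desired track 331.6°; wind correction +22.6° → command heading 354.2°, groundspeed 116.0 kt
Leg 2: desired track 142.9°; wind correction -20.1° → command heading 122.8°, groundspeed 62.9 kt
Leg 3: desired track 358.7°; wind correction +27.1° → command heading 25.8°, groundspeed 92.7 kt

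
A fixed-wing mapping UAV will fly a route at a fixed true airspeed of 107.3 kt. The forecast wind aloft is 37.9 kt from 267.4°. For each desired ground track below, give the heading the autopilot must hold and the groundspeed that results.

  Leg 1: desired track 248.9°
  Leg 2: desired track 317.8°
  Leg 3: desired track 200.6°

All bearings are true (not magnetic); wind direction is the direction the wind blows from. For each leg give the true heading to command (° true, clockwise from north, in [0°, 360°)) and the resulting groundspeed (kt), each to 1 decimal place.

Leg 1: desired track 248.9°; wind correction +6.4° → command heading 255.3°, groundspeed 70.7 kt
Leg 2: desired track 317.8°; wind correction -15.8° → command heading 302.0°, groundspeed 79.1 kt
Leg 3: desired track 200.6°; wind correction +18.9° → command heading 219.5°, groundspeed 86.6 kt

Leg 1: heading=255.3°, groundspeed=70.7 kt
Leg 2: heading=302.0°, groundspeed=79.1 kt
Leg 3: heading=219.5°, groundspeed=86.6 kt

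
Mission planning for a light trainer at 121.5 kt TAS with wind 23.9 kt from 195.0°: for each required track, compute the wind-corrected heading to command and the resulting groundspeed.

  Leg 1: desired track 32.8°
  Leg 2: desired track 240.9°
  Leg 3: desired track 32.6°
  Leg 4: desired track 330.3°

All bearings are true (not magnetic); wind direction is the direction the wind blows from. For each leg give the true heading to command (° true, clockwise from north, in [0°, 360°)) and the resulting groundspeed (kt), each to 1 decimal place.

Leg 1: heading=36.2°, groundspeed=144.0 kt
Leg 2: heading=232.8°, groundspeed=103.6 kt
Leg 3: heading=36.0°, groundspeed=144.1 kt
Leg 4: heading=322.3°, groundspeed=137.3 kt

Leg 1: desired track 32.8°; wind correction +3.4° → command heading 36.2°, groundspeed 144.0 kt
Leg 2: desired track 240.9°; wind correction -8.1° → command heading 232.8°, groundspeed 103.6 kt
Leg 3: desired track 32.6°; wind correction +3.4° → command heading 36.0°, groundspeed 144.1 kt
Leg 4: desired track 330.3°; wind correction -8.0° → command heading 322.3°, groundspeed 137.3 kt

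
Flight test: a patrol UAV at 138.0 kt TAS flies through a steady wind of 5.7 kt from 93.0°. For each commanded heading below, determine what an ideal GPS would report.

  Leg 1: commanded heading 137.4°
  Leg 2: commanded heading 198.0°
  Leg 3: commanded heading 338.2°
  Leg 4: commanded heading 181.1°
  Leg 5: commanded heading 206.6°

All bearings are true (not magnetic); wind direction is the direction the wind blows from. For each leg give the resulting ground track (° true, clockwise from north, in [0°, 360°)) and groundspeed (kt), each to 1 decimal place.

Leg 1: track=139.1°, groundspeed=134.0 kt
Leg 2: track=200.3°, groundspeed=139.6 kt
Leg 3: track=336.1°, groundspeed=140.5 kt
Leg 4: track=183.5°, groundspeed=137.9 kt
Leg 5: track=208.7°, groundspeed=140.4 kt

Leg 1: heading 137.4°; drift +1.7° → track 139.1°, groundspeed 134.0 kt
Leg 2: heading 198.0°; drift +2.3° → track 200.3°, groundspeed 139.6 kt
Leg 3: heading 338.2°; drift -2.1° → track 336.1°, groundspeed 140.5 kt
Leg 4: heading 181.1°; drift +2.4° → track 183.5°, groundspeed 137.9 kt
Leg 5: heading 206.6°; drift +2.1° → track 208.7°, groundspeed 140.4 kt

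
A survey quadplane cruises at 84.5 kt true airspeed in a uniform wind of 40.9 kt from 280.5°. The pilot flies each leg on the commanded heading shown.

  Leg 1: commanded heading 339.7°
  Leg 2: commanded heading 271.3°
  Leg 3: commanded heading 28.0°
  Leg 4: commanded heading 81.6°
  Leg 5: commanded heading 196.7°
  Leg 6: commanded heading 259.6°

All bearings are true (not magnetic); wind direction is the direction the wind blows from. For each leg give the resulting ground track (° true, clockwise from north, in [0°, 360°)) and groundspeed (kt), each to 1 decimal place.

Leg 1: track=8.6°, groundspeed=72.6 kt
Leg 2: track=262.9°, groundspeed=44.6 kt
Leg 3: track=49.9°, groundspeed=104.4 kt
Leg 4: track=87.7°, groundspeed=123.9 kt
Leg 5: track=169.8°, groundspeed=89.8 kt
Leg 6: track=242.1°, groundspeed=48.5 kt

Leg 1: heading 339.7°; drift +28.9° → track 8.6°, groundspeed 72.6 kt
Leg 2: heading 271.3°; drift -8.4° → track 262.9°, groundspeed 44.6 kt
Leg 3: heading 28.0°; drift +21.9° → track 49.9°, groundspeed 104.4 kt
Leg 4: heading 81.6°; drift +6.1° → track 87.7°, groundspeed 123.9 kt
Leg 5: heading 196.7°; drift -26.9° → track 169.8°, groundspeed 89.8 kt
Leg 6: heading 259.6°; drift -17.5° → track 242.1°, groundspeed 48.5 kt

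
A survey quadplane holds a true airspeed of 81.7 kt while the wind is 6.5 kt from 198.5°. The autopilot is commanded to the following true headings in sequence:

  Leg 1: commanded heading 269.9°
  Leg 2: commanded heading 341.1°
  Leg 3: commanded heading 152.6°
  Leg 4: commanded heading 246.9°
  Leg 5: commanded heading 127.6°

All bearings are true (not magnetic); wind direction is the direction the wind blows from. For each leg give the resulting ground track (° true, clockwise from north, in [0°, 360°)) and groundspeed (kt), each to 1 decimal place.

Leg 1: track=274.3°, groundspeed=79.9 kt
Leg 2: track=343.7°, groundspeed=87.0 kt
Leg 3: track=149.1°, groundspeed=77.3 kt
Leg 4: track=250.5°, groundspeed=77.5 kt
Leg 5: track=123.2°, groundspeed=79.8 kt

Leg 1: heading 269.9°; drift +4.4° → track 274.3°, groundspeed 79.9 kt
Leg 2: heading 341.1°; drift +2.6° → track 343.7°, groundspeed 87.0 kt
Leg 3: heading 152.6°; drift -3.5° → track 149.1°, groundspeed 77.3 kt
Leg 4: heading 246.9°; drift +3.6° → track 250.5°, groundspeed 77.5 kt
Leg 5: heading 127.6°; drift -4.4° → track 123.2°, groundspeed 79.8 kt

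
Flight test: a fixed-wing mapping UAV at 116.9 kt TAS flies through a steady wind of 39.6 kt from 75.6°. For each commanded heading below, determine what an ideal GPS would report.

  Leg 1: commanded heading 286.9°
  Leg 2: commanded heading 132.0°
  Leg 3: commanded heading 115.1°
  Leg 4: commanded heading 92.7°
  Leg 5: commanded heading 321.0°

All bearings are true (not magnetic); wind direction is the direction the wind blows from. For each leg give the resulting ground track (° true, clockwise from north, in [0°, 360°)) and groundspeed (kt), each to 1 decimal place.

Leg 1: heading 286.9°; drift -7.8° → track 279.1°, groundspeed 152.1 kt
Leg 2: heading 132.0°; drift +19.1° → track 151.1°, groundspeed 100.5 kt
Leg 3: heading 115.1°; drift +16.3° → track 131.4°, groundspeed 89.9 kt
Leg 4: heading 92.7°; drift +8.4° → track 101.1°, groundspeed 79.9 kt
Leg 5: heading 321.0°; drift -15.1° → track 305.9°, groundspeed 138.2 kt

Leg 1: track=279.1°, groundspeed=152.1 kt
Leg 2: track=151.1°, groundspeed=100.5 kt
Leg 3: track=131.4°, groundspeed=89.9 kt
Leg 4: track=101.1°, groundspeed=79.9 kt
Leg 5: track=305.9°, groundspeed=138.2 kt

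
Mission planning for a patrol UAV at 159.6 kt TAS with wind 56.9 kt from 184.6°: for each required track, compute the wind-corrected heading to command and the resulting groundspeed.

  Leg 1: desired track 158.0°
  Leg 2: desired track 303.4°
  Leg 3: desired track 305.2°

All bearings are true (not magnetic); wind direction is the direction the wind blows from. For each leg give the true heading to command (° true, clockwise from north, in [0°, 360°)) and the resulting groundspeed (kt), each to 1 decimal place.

Leg 1: desired track 158.0°; wind correction +9.2° → command heading 167.2°, groundspeed 106.7 kt
Leg 2: desired track 303.4°; wind correction -18.2° → command heading 285.2°, groundspeed 179.0 kt
Leg 3: desired track 305.2°; wind correction -17.9° → command heading 287.3°, groundspeed 180.9 kt

Leg 1: heading=167.2°, groundspeed=106.7 kt
Leg 2: heading=285.2°, groundspeed=179.0 kt
Leg 3: heading=287.3°, groundspeed=180.9 kt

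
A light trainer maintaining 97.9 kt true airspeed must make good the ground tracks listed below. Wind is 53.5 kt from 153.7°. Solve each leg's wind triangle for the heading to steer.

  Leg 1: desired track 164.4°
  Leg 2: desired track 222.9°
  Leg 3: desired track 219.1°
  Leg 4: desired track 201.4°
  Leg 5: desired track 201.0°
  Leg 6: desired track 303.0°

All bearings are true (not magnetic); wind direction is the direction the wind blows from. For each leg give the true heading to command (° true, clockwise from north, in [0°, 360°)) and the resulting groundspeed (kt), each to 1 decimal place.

Leg 1: desired track 164.4°; wind correction -5.8° → command heading 158.6°, groundspeed 44.8 kt
Leg 2: desired track 222.9°; wind correction -30.7° → command heading 192.2°, groundspeed 65.2 kt
Leg 3: desired track 219.1°; wind correction -29.8° → command heading 189.3°, groundspeed 62.7 kt
Leg 4: desired track 201.4°; wind correction -23.8° → command heading 177.6°, groundspeed 53.5 kt
Leg 5: desired track 201.0°; wind correction -23.7° → command heading 177.3°, groundspeed 53.4 kt
Leg 6: desired track 303.0°; wind correction -16.2° → command heading 286.8°, groundspeed 140.0 kt

Leg 1: heading=158.6°, groundspeed=44.8 kt
Leg 2: heading=192.2°, groundspeed=65.2 kt
Leg 3: heading=189.3°, groundspeed=62.7 kt
Leg 4: heading=177.6°, groundspeed=53.5 kt
Leg 5: heading=177.3°, groundspeed=53.4 kt
Leg 6: heading=286.8°, groundspeed=140.0 kt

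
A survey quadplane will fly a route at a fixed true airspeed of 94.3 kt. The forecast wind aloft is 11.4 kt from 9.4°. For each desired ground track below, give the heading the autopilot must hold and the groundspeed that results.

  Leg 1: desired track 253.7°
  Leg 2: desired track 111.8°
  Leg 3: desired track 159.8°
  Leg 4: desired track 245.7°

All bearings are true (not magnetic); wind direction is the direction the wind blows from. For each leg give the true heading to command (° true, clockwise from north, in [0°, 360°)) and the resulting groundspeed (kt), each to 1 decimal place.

Leg 1: desired track 253.7°; wind correction +6.3° → command heading 260.0°, groundspeed 98.7 kt
Leg 2: desired track 111.8°; wind correction -6.8° → command heading 105.0°, groundspeed 96.1 kt
Leg 3: desired track 159.8°; wind correction -3.4° → command heading 156.4°, groundspeed 104.0 kt
Leg 4: desired track 245.7°; wind correction +5.8° → command heading 251.5°, groundspeed 100.1 kt

Leg 1: heading=260.0°, groundspeed=98.7 kt
Leg 2: heading=105.0°, groundspeed=96.1 kt
Leg 3: heading=156.4°, groundspeed=104.0 kt
Leg 4: heading=251.5°, groundspeed=100.1 kt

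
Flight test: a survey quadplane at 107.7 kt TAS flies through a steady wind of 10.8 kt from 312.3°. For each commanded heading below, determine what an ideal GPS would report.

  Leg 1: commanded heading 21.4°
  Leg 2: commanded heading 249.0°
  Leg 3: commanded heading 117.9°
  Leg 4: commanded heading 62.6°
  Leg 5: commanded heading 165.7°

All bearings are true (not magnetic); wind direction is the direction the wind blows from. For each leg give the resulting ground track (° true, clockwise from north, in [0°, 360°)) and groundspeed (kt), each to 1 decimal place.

Leg 1: heading 21.4°; drift +5.5° → track 26.9°, groundspeed 104.3 kt
Leg 2: heading 249.0°; drift -5.4° → track 243.6°, groundspeed 103.3 kt
Leg 3: heading 117.9°; drift +1.3° → track 119.2°, groundspeed 118.2 kt
Leg 4: heading 62.6°; drift +5.2° → track 67.8°, groundspeed 111.9 kt
Leg 5: heading 165.7°; drift -2.9° → track 162.8°, groundspeed 116.9 kt

Leg 1: track=26.9°, groundspeed=104.3 kt
Leg 2: track=243.6°, groundspeed=103.3 kt
Leg 3: track=119.2°, groundspeed=118.2 kt
Leg 4: track=67.8°, groundspeed=111.9 kt
Leg 5: track=162.8°, groundspeed=116.9 kt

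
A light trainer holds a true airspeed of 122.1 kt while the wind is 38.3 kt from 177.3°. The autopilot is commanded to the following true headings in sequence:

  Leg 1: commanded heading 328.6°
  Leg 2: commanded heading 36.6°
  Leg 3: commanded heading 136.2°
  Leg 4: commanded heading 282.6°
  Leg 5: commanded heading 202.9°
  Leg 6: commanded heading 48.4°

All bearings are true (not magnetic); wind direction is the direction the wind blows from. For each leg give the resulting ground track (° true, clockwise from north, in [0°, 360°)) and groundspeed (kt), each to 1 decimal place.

Leg 1: heading 328.6°; drift +6.7° → track 335.3°, groundspeed 156.8 kt
Leg 2: heading 36.6°; drift -9.1° → track 27.5°, groundspeed 153.7 kt
Leg 3: heading 136.2°; drift -15.1° → track 121.1°, groundspeed 96.6 kt
Leg 4: heading 282.6°; drift +15.6° → track 298.2°, groundspeed 137.3 kt
Leg 5: heading 202.9°; drift +10.7° → track 213.6°, groundspeed 89.1 kt
Leg 6: heading 48.4°; drift -11.5° → track 36.9°, groundspeed 149.2 kt

Leg 1: track=335.3°, groundspeed=156.8 kt
Leg 2: track=27.5°, groundspeed=153.7 kt
Leg 3: track=121.1°, groundspeed=96.6 kt
Leg 4: track=298.2°, groundspeed=137.3 kt
Leg 5: track=213.6°, groundspeed=89.1 kt
Leg 6: track=36.9°, groundspeed=149.2 kt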